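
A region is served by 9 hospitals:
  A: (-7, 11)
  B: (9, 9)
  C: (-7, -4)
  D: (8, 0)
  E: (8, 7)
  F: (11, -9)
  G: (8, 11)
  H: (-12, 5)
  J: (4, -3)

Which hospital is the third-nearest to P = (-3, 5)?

C

Since √ is increasing, it suffices to compare squared distances:
|PA|² = (-3−(-7))² + (5−11)² = 16 + 36 = 52
|PB|² = (-3−9)² + (5−9)² = 144 + 16 = 160
|PC|² = (-3−(-7))² + (5−(-4))² = 16 + 81 = 97
|PD|² = (-3−8)² + (5−0)² = 121 + 25 = 146
|PE|² = (-3−8)² + (5−7)² = 121 + 4 = 125
|PF|² = (-3−11)² + (5−(-9))² = 196 + 196 = 392
|PG|² = (-3−8)² + (5−11)² = 121 + 36 = 157
|PH|² = (-3−(-12))² + (5−5)² = 81 + 0 = 81
|PJ|² = (-3−4)² + (5−(-3))² = 49 + 64 = 113
Sorted ascending: A, H, C, J, … — the third-nearest is C.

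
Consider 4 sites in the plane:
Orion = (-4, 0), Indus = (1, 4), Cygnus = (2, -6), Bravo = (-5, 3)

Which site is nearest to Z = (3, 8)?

Compare squared distances (the ordering matches that of the actual distances):
d²(Z, Orion) = (3−(-4))² + (8−0)² = 49 + 64 = 113
d²(Z, Indus) = (3−1)² + (8−4)² = 4 + 16 = 20
d²(Z, Cygnus) = (3−2)² + (8−(-6))² = 1 + 196 = 197
d²(Z, Bravo) = (3−(-5))² + (8−3)² = 64 + 25 = 89
The smallest is to Indus, so Z lies in the Voronoi region of Indus.

Indus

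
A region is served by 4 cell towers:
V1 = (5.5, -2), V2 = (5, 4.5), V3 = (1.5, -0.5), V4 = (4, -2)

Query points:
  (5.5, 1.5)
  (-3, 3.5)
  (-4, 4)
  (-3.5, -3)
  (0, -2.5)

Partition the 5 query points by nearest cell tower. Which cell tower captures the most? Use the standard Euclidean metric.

(5.5, 1.5) — d² to each: V1:12.25, V2:9.25, V3:20, V4:14.5 → nearest is V2
(-3, 3.5) — d² to each: V1:102.5, V2:65, V3:36.25, V4:79.25 → nearest is V3
(-4, 4) — d² to each: V1:126.25, V2:81.25, V3:50.5, V4:100 → nearest is V3
(-3.5, -3) — d² to each: V1:82, V2:128.5, V3:31.25, V4:57.25 → nearest is V3
(0, -2.5) — d² to each: V1:30.5, V2:74, V3:6.25, V4:16.25 → nearest is V3
Tally — V2:1, V3:4. V3 captures the most (4).

V3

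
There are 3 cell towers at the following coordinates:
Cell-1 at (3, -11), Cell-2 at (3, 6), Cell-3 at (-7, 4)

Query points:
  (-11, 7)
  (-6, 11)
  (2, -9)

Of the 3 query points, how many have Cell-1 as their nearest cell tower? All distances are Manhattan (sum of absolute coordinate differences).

1

(-11, 7) — d to each: Cell-1:32, Cell-2:15, Cell-3:7 → nearest is Cell-3
(-6, 11) — d to each: Cell-1:31, Cell-2:14, Cell-3:8 → nearest is Cell-3
(2, -9) — d to each: Cell-1:3, Cell-2:16, Cell-3:22 → nearest is Cell-1
1 of the 3 points has Cell-1 as nearest.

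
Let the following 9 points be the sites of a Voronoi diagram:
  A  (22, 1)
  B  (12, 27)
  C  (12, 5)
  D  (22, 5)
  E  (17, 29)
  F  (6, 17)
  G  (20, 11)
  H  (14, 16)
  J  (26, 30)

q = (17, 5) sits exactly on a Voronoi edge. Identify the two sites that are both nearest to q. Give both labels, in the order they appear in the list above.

C and D

Squared distances from q to each site:
|qA|² = (17−22)² + (5−1)² = 25 + 16 = 41
|qB|² = (17−12)² + (5−27)² = 25 + 484 = 509
|qC|² = (17−12)² + (5−5)² = 25 + 0 = 25
|qD|² = (17−22)² + (5−5)² = 25 + 0 = 25
|qE|² = (17−17)² + (5−29)² = 0 + 576 = 576
|qF|² = (17−6)² + (5−17)² = 121 + 144 = 265
|qG|² = (17−20)² + (5−11)² = 9 + 36 = 45
|qH|² = (17−14)² + (5−16)² = 9 + 121 = 130
|qJ|² = (17−26)² + (5−30)² = 81 + 625 = 706
q is equidistant from C and D (both at squared distance 25), and every other site is strictly farther — so q lies on the C–D Voronoi edge.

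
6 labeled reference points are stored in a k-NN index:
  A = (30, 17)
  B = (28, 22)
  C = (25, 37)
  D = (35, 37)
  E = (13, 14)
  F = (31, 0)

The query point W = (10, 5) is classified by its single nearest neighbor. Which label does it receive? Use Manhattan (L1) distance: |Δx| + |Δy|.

d(W,A) = |10−30| + |5−17| = 20 + 12 = 32
d(W,B) = |10−28| + |5−22| = 18 + 17 = 35
d(W,C) = |10−25| + |5−37| = 15 + 32 = 47
d(W,D) = |10−35| + |5−37| = 25 + 32 = 57
d(W,E) = |10−13| + |5−14| = 3 + 9 = 12
d(W,F) = |10−31| + |5−0| = 21 + 5 = 26
The smallest is to E, so W lies in the Voronoi region of E.

E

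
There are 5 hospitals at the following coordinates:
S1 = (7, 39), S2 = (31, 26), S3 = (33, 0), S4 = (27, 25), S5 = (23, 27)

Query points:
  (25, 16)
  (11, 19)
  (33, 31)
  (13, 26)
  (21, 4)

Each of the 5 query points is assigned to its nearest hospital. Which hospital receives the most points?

S5

(25, 16) — d² to each: S1:853, S2:136, S3:320, S4:85, S5:125 → nearest is S4
(11, 19) — d² to each: S1:416, S2:449, S3:845, S4:292, S5:208 → nearest is S5
(33, 31) — d² to each: S1:740, S2:29, S3:961, S4:72, S5:116 → nearest is S2
(13, 26) — d² to each: S1:205, S2:324, S3:1076, S4:197, S5:101 → nearest is S5
(21, 4) — d² to each: S1:1421, S2:584, S3:160, S4:477, S5:533 → nearest is S3
Tally — S2:1, S3:1, S4:1, S5:2. S5 captures the most (2).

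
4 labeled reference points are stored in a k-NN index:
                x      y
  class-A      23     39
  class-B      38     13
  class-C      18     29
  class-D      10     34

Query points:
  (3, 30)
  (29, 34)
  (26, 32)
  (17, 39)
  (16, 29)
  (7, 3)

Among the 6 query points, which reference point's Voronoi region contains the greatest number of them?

class-A

(3, 30) — d² to each: class-A:481, class-B:1514, class-C:226, class-D:65 → nearest is class-D
(29, 34) — d² to each: class-A:61, class-B:522, class-C:146, class-D:361 → nearest is class-A
(26, 32) — d² to each: class-A:58, class-B:505, class-C:73, class-D:260 → nearest is class-A
(17, 39) — d² to each: class-A:36, class-B:1117, class-C:101, class-D:74 → nearest is class-A
(16, 29) — d² to each: class-A:149, class-B:740, class-C:4, class-D:61 → nearest is class-C
(7, 3) — d² to each: class-A:1552, class-B:1061, class-C:797, class-D:970 → nearest is class-C
Tally — class-A:3, class-C:2, class-D:1. class-A captures the most (3).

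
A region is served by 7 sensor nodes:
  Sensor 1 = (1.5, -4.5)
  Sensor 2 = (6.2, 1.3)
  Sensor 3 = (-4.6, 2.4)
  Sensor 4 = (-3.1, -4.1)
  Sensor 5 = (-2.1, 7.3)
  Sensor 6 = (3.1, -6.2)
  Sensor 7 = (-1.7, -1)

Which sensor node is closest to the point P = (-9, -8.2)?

Since √ is increasing, it suffices to compare squared distances:
d²(P, Sensor 1) = (-9−1.5)² + (-8.2−(-4.5))² = 110.25 + 13.69 = 123.94
d²(P, Sensor 2) = (-9−6.2)² + (-8.2−1.3)² = 231.04 + 90.25 = 321.29
d²(P, Sensor 3) = (-9−(-4.6))² + (-8.2−2.4)² = 19.36 + 112.36 = 131.72
d²(P, Sensor 4) = (-9−(-3.1))² + (-8.2−(-4.1))² = 34.81 + 16.81 = 51.62
d²(P, Sensor 5) = (-9−(-2.1))² + (-8.2−7.3)² = 47.61 + 240.25 = 287.86
d²(P, Sensor 6) = (-9−3.1)² + (-8.2−(-6.2))² = 146.41 + 4 = 150.41
d²(P, Sensor 7) = (-9−(-1.7))² + (-8.2−(-1))² = 53.29 + 51.84 = 105.13
Sensor 4 is nearest.

Sensor 4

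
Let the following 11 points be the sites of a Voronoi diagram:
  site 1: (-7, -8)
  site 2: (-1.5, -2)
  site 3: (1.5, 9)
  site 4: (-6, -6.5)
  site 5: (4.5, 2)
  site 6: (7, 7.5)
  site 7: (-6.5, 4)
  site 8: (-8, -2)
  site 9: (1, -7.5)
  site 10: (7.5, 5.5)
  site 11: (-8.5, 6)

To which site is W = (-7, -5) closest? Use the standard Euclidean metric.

Compare squared distances (the ordering matches that of the actual distances):
d²(W, site 1) = 0 + 9 = 9
d²(W, site 2) = 30.25 + 9 = 39.25
d²(W, site 3) = 72.25 + 196 = 268.25
d²(W, site 4) = 1 + 2.25 = 3.25
d²(W, site 5) = 132.25 + 49 = 181.25
d²(W, site 6) = 196 + 156.25 = 352.25
d²(W, site 7) = 0.25 + 81 = 81.25
d²(W, site 8) = 1 + 9 = 10
d²(W, site 9) = 64 + 6.25 = 70.25
d²(W, site 10) = 210.25 + 110.25 = 320.5
d²(W, site 11) = 2.25 + 121 = 123.25
The smallest is to site 4, so W lies in the Voronoi region of site 4.

site 4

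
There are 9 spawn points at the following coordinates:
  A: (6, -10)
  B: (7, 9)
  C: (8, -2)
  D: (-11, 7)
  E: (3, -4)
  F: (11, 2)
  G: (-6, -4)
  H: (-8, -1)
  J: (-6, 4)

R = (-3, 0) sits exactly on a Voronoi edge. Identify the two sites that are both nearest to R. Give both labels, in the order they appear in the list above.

G and J

Squared distances from R to each site:
|RA|² = 81 + 100 = 181
|RB|² = 100 + 81 = 181
|RC|² = 121 + 4 = 125
|RD|² = 64 + 49 = 113
|RE|² = 36 + 16 = 52
|RF|² = 196 + 4 = 200
|RG|² = 9 + 16 = 25
|RH|² = 25 + 1 = 26
|RJ|² = 9 + 16 = 25
R is equidistant from G and J (both at squared distance 25), and every other site is strictly farther — so R lies on the G–J Voronoi edge.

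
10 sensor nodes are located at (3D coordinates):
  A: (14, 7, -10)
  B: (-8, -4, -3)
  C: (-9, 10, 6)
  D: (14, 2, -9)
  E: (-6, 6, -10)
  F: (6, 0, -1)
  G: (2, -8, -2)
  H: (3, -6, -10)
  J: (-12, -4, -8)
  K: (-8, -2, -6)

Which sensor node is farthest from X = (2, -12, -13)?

Squared Euclidean distances:
|XA|² = (2−14)² + (-12−7)² + (-13−(-10))² = 144 + 361 + 9 = 514
|XB|² = (2−(-8))² + (-12−(-4))² + (-13−(-3))² = 100 + 64 + 100 = 264
|XC|² = (2−(-9))² + (-12−10)² + (-13−6)² = 121 + 484 + 361 = 966
|XD|² = (2−14)² + (-12−2)² + (-13−(-9))² = 144 + 196 + 16 = 356
|XE|² = (2−(-6))² + (-12−6)² + (-13−(-10))² = 64 + 324 + 9 = 397
|XF|² = (2−6)² + (-12−0)² + (-13−(-1))² = 16 + 144 + 144 = 304
|XG|² = (2−2)² + (-12−(-8))² + (-13−(-2))² = 0 + 16 + 121 = 137
|XH|² = (2−3)² + (-12−(-6))² + (-13−(-10))² = 1 + 36 + 9 = 46
|XJ|² = (2−(-12))² + (-12−(-4))² + (-13−(-8))² = 196 + 64 + 25 = 285
|XK|² = (2−(-8))² + (-12−(-2))² + (-13−(-6))² = 100 + 100 + 49 = 249
The largest is to C.

C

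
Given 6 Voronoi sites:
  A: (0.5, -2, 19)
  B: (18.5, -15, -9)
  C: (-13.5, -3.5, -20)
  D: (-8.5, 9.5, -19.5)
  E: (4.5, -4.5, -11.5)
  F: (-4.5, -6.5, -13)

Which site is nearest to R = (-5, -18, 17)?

A

Since √ is increasing, it suffices to compare squared distances:
|RA|² = (-5−0.5)² + (-18−(-2))² + (17−19)² = 30.25 + 256 + 4 = 290.25
|RB|² = (-5−18.5)² + (-18−(-15))² + (17−(-9))² = 552.25 + 9 + 676 = 1237.25
|RC|² = (-5−(-13.5))² + (-18−(-3.5))² + (17−(-20))² = 72.25 + 210.25 + 1369 = 1651.5
|RD|² = (-5−(-8.5))² + (-18−9.5)² + (17−(-19.5))² = 12.25 + 756.25 + 1332.25 = 2100.75
|RE|² = (-5−4.5)² + (-18−(-4.5))² + (17−(-11.5))² = 90.25 + 182.25 + 812.25 = 1084.75
|RF|² = (-5−(-4.5))² + (-18−(-6.5))² + (17−(-13))² = 0.25 + 132.25 + 900 = 1032.5
Minimum is at A.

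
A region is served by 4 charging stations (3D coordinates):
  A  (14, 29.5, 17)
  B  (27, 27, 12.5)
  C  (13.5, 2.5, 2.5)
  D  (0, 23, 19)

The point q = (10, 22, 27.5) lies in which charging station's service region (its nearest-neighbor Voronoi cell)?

D

Compare squared distances (the ordering matches that of the actual distances):
|qA|² = (10−14)² + (22−29.5)² + (27.5−17)² = 16 + 56.25 + 110.25 = 182.5
|qB|² = (10−27)² + (22−27)² + (27.5−12.5)² = 289 + 25 + 225 = 539
|qC|² = (10−13.5)² + (22−2.5)² + (27.5−2.5)² = 12.25 + 380.25 + 625 = 1017.5
|qD|² = (10−0)² + (22−23)² + (27.5−19)² = 100 + 1 + 72.25 = 173.25
The smallest is to D, so q lies in the Voronoi region of D.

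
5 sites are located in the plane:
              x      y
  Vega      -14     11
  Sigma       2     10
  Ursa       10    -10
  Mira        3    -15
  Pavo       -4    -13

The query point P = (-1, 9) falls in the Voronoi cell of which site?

Compare squared distances (the ordering matches that of the actual distances):
d²(P, Vega) = (-1−(-14))² + (9−11)² = 169 + 4 = 173
d²(P, Sigma) = (-1−2)² + (9−10)² = 9 + 1 = 10
d²(P, Ursa) = (-1−10)² + (9−(-10))² = 121 + 361 = 482
d²(P, Mira) = (-1−3)² + (9−(-15))² = 16 + 576 = 592
d²(P, Pavo) = (-1−(-4))² + (9−(-13))² = 9 + 484 = 493
Sigma is nearest.

Sigma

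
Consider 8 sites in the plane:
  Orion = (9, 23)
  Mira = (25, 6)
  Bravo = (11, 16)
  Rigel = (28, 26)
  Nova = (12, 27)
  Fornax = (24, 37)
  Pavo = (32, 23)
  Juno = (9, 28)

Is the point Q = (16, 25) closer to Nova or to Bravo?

Compare squared distances:
d²(Q, Nova) = (16−12)² + (25−27)² = 16 + 4 = 20
d²(Q, Bravo) = (16−11)² + (25−16)² = 25 + 81 = 106
20 < 106, so Nova is closer.

Nova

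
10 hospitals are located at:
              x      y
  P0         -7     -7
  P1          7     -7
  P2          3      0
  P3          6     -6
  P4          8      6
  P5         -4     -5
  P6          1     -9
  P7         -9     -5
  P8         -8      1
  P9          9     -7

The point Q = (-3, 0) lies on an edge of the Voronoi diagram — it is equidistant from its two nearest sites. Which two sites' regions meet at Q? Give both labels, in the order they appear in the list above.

P5 and P8

Squared distances from Q to each site:
|QP0|² = (-3−(-7))² + (0−(-7))² = 16 + 49 = 65
|QP1|² = (-3−7)² + (0−(-7))² = 100 + 49 = 149
|QP2|² = (-3−3)² + (0−0)² = 36 + 0 = 36
|QP3|² = (-3−6)² + (0−(-6))² = 81 + 36 = 117
|QP4|² = (-3−8)² + (0−6)² = 121 + 36 = 157
|QP5|² = (-3−(-4))² + (0−(-5))² = 1 + 25 = 26
|QP6|² = (-3−1)² + (0−(-9))² = 16 + 81 = 97
|QP7|² = (-3−(-9))² + (0−(-5))² = 36 + 25 = 61
|QP8|² = (-3−(-8))² + (0−1)² = 25 + 1 = 26
|QP9|² = (-3−9)² + (0−(-7))² = 144 + 49 = 193
Q is equidistant from P5 and P8 (both at squared distance 26), and every other site is strictly farther — so Q lies on the P5–P8 Voronoi edge.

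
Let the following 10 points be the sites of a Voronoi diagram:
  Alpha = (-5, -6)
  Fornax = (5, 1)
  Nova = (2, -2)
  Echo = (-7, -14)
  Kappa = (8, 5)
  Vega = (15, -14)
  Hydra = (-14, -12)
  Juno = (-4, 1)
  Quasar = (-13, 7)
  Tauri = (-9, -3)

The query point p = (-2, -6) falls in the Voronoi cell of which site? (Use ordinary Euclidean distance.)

Alpha

Compare squared distances (the ordering matches that of the actual distances):
d²(p, Alpha) = (-2−(-5))² + (-6−(-6))² = 9 + 0 = 9
d²(p, Fornax) = (-2−5)² + (-6−1)² = 49 + 49 = 98
d²(p, Nova) = (-2−2)² + (-6−(-2))² = 16 + 16 = 32
d²(p, Echo) = (-2−(-7))² + (-6−(-14))² = 25 + 64 = 89
d²(p, Kappa) = (-2−8)² + (-6−5)² = 100 + 121 = 221
d²(p, Vega) = (-2−15)² + (-6−(-14))² = 289 + 64 = 353
d²(p, Hydra) = (-2−(-14))² + (-6−(-12))² = 144 + 36 = 180
d²(p, Juno) = (-2−(-4))² + (-6−1)² = 4 + 49 = 53
d²(p, Quasar) = (-2−(-13))² + (-6−7)² = 121 + 169 = 290
d²(p, Tauri) = (-2−(-9))² + (-6−(-3))² = 49 + 9 = 58
The smallest is to Alpha, so p lies in the Voronoi region of Alpha.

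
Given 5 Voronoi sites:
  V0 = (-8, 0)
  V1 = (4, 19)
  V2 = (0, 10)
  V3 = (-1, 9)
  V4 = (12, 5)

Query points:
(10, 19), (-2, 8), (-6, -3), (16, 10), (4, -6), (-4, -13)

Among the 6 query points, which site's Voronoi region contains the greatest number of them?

(10, 19) — d² to each: V0:685, V1:36, V2:181, V3:221, V4:200 → nearest is V1
(-2, 8) — d² to each: V0:100, V1:157, V2:8, V3:2, V4:205 → nearest is V3
(-6, -3) — d² to each: V0:13, V1:584, V2:205, V3:169, V4:388 → nearest is V0
(16, 10) — d² to each: V0:676, V1:225, V2:256, V3:290, V4:41 → nearest is V4
(4, -6) — d² to each: V0:180, V1:625, V2:272, V3:250, V4:185 → nearest is V0
(-4, -13) — d² to each: V0:185, V1:1088, V2:545, V3:493, V4:580 → nearest is V0
Tally — V0:3, V1:1, V3:1, V4:1. V0 captures the most (3).

V0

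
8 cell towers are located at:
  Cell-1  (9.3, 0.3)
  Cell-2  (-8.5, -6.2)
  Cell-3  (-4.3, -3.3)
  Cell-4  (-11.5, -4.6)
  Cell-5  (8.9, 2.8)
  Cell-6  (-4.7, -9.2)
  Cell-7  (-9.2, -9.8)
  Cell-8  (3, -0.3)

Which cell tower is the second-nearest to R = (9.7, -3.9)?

Cell-5

Since √ is increasing, it suffices to compare squared distances:
d²(R, Cell-1) = (9.7−9.3)² + (-3.9−0.3)² = 0.16 + 17.64 = 17.8
d²(R, Cell-2) = (9.7−(-8.5))² + (-3.9−(-6.2))² = 331.24 + 5.29 = 336.53
d²(R, Cell-3) = (9.7−(-4.3))² + (-3.9−(-3.3))² = 196 + 0.36 = 196.36
d²(R, Cell-4) = (9.7−(-11.5))² + (-3.9−(-4.6))² = 449.44 + 0.49 = 449.93
d²(R, Cell-5) = (9.7−8.9)² + (-3.9−2.8)² = 0.64 + 44.89 = 45.53
d²(R, Cell-6) = (9.7−(-4.7))² + (-3.9−(-9.2))² = 207.36 + 28.09 = 235.45
d²(R, Cell-7) = (9.7−(-9.2))² + (-3.9−(-9.8))² = 357.21 + 34.81 = 392.02
d²(R, Cell-8) = (9.7−3)² + (-3.9−(-0.3))² = 44.89 + 12.96 = 57.85
Sorted ascending: Cell-1, Cell-5, Cell-8, … — the second-nearest is Cell-5.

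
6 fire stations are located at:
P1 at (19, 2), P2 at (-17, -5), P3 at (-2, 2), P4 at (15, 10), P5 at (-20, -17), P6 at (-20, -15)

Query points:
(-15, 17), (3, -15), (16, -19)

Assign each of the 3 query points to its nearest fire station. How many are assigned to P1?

(-15, 17) — d² to each: P1:1381, P2:488, P3:394, P4:949, P5:1181, P6:1049 → nearest is P3
(3, -15) — d² to each: P1:545, P2:500, P3:314, P4:769, P5:533, P6:529 → nearest is P3
(16, -19) — d² to each: P1:450, P2:1285, P3:765, P4:842, P5:1300, P6:1312 → nearest is P1
1 of the 3 points has P1 as nearest.

1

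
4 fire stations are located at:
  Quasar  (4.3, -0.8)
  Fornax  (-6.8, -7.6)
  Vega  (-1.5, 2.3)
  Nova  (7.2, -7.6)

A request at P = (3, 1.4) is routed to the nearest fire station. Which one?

Compare squared distances (the ordering matches that of the actual distances):
d²(P, Quasar) = (3−4.3)² + (1.4−(-0.8))² = 1.69 + 4.84 = 6.53
d²(P, Fornax) = (3−(-6.8))² + (1.4−(-7.6))² = 96.04 + 81 = 177.04
d²(P, Vega) = (3−(-1.5))² + (1.4−2.3)² = 20.25 + 0.81 = 21.06
d²(P, Nova) = (3−7.2)² + (1.4−(-7.6))² = 17.64 + 81 = 98.64
Minimum is at Quasar.

Quasar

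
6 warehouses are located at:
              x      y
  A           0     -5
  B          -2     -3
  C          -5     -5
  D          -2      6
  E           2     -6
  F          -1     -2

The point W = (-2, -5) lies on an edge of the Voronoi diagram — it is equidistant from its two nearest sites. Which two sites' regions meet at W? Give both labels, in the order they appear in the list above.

A and B

Squared distances from W to each site:
|WA|² = (-2−0)² + (-5−(-5))² = 4 + 0 = 4
|WB|² = (-2−(-2))² + (-5−(-3))² = 0 + 4 = 4
|WC|² = (-2−(-5))² + (-5−(-5))² = 9 + 0 = 9
|WD|² = (-2−(-2))² + (-5−6)² = 0 + 121 = 121
|WE|² = (-2−2)² + (-5−(-6))² = 16 + 1 = 17
|WF|² = (-2−(-1))² + (-5−(-2))² = 1 + 9 = 10
W is equidistant from A and B (both at squared distance 4), and every other site is strictly farther — so W lies on the A–B Voronoi edge.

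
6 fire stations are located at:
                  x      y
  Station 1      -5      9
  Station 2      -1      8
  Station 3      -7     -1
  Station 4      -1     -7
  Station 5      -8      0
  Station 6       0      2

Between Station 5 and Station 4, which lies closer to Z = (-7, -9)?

Station 4

Compare squared distances:
d²(Z, Station 5) = (-7−(-8))² + (-9−0)² = 1 + 81 = 82
d²(Z, Station 4) = (-7−(-1))² + (-9−(-7))² = 36 + 4 = 40
82 > 40, so Station 4 is closer.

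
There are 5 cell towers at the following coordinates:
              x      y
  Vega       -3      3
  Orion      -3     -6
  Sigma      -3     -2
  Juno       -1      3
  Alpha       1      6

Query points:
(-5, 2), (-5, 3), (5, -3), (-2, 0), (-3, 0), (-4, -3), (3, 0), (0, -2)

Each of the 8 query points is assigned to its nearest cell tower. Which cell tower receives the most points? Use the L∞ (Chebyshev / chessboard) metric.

Sigma

(-5, 2) — d to each: Vega:2, Orion:8, Sigma:4, Juno:4, Alpha:6 → nearest is Vega
(-5, 3) — d to each: Vega:2, Orion:9, Sigma:5, Juno:4, Alpha:6 → nearest is Vega
(5, -3) — d to each: Vega:8, Orion:8, Sigma:8, Juno:6, Alpha:9 → nearest is Juno
(-2, 0) — d to each: Vega:3, Orion:6, Sigma:2, Juno:3, Alpha:6 → nearest is Sigma
(-3, 0) — d to each: Vega:3, Orion:6, Sigma:2, Juno:3, Alpha:6 → nearest is Sigma
(-4, -3) — d to each: Vega:6, Orion:3, Sigma:1, Juno:6, Alpha:9 → nearest is Sigma
(3, 0) — d to each: Vega:6, Orion:6, Sigma:6, Juno:4, Alpha:6 → nearest is Juno
(0, -2) — d to each: Vega:5, Orion:4, Sigma:3, Juno:5, Alpha:8 → nearest is Sigma
Tally — Vega:2, Sigma:4, Juno:2. Sigma captures the most (4).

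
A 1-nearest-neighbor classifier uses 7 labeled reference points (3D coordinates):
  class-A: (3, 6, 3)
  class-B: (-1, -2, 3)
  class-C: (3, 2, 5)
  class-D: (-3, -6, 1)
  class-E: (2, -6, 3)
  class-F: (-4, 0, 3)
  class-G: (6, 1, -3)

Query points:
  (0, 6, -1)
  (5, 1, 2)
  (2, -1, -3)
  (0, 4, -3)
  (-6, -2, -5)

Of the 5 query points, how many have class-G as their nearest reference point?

(0, 6, -1) — d² to each: class-A:25, class-B:81, class-C:61, class-D:157, class-E:164, class-F:68, class-G:65 → nearest is class-A
(5, 1, 2) — d² to each: class-A:30, class-B:46, class-C:14, class-D:114, class-E:59, class-F:83, class-G:26 → nearest is class-C
(2, -1, -3) — d² to each: class-A:86, class-B:46, class-C:74, class-D:66, class-E:61, class-F:73, class-G:20 → nearest is class-G
(0, 4, -3) — d² to each: class-A:49, class-B:73, class-C:77, class-D:125, class-E:140, class-F:68, class-G:45 → nearest is class-G
(-6, -2, -5) — d² to each: class-A:209, class-B:89, class-C:197, class-D:61, class-E:144, class-F:72, class-G:157 → nearest is class-D
2 of the 5 points have class-G as nearest.

2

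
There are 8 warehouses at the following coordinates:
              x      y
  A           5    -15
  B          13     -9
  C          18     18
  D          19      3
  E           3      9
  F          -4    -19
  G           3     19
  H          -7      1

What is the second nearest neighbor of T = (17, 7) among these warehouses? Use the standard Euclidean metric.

Since √ is increasing, it suffices to compare squared distances:
|TA|² = (17−5)² + (7−(-15))² = 144 + 484 = 628
|TB|² = (17−13)² + (7−(-9))² = 16 + 256 = 272
|TC|² = (17−18)² + (7−18)² = 1 + 121 = 122
|TD|² = (17−19)² + (7−3)² = 4 + 16 = 20
|TE|² = (17−3)² + (7−9)² = 196 + 4 = 200
|TF|² = (17−(-4))² + (7−(-19))² = 441 + 676 = 1117
|TG|² = (17−3)² + (7−19)² = 196 + 144 = 340
|TH|² = (17−(-7))² + (7−1)² = 576 + 36 = 612
Sorted ascending: D, C, E, … — the second-nearest is C.

C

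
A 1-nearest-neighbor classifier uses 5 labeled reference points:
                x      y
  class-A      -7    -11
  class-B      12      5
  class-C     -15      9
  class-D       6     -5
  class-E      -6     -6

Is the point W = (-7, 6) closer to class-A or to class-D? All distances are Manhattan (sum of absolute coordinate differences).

class-A

d(W, class-A) = |-7−(-7)| + |6−(-11)| = 0 + 17 = 17
d(W, class-D) = |-7−6| + |6−(-5)| = 13 + 11 = 24
17 < 24, so class-A is closer.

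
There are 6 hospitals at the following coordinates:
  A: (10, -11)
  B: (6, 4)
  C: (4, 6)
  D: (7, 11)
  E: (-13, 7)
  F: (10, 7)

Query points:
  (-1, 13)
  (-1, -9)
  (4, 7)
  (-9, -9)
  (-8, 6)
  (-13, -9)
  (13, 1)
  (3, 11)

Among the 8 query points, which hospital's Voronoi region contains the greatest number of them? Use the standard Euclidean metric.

E

(-1, 13) — d² to each: A:697, B:130, C:74, D:68, E:180, F:157 → nearest is D
(-1, -9) — d² to each: A:125, B:218, C:250, D:464, E:400, F:377 → nearest is A
(4, 7) — d² to each: A:360, B:13, C:1, D:25, E:289, F:36 → nearest is C
(-9, -9) — d² to each: A:365, B:394, C:394, D:656, E:272, F:617 → nearest is E
(-8, 6) — d² to each: A:613, B:200, C:144, D:250, E:26, F:325 → nearest is E
(-13, -9) — d² to each: A:533, B:530, C:514, D:800, E:256, F:785 → nearest is E
(13, 1) — d² to each: A:153, B:58, C:106, D:136, E:712, F:45 → nearest is F
(3, 11) — d² to each: A:533, B:58, C:26, D:16, E:272, F:65 → nearest is D
Tally — A:1, C:1, D:2, E:3, F:1. E captures the most (3).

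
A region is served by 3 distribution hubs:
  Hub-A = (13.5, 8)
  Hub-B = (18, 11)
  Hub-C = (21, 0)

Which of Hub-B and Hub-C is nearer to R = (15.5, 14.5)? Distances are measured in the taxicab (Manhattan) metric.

d(R, Hub-B) = |15.5−18| + |14.5−11| = 2.5 + 3.5 = 6
d(R, Hub-C) = |15.5−21| + |14.5−0| = 5.5 + 14.5 = 20
6 < 20, so Hub-B is closer.

Hub-B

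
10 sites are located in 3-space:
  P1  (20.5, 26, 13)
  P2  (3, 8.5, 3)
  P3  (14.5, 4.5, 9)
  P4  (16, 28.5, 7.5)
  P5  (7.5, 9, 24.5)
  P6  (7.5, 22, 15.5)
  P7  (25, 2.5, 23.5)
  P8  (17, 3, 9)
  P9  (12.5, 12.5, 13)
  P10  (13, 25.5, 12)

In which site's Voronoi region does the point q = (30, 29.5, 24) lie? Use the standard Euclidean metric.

P1

Squared Euclidean distances:
|qP1|² = (30−20.5)² + (29.5−26)² + (24−13)² = 90.25 + 12.25 + 121 = 223.5
|qP2|² = (30−3)² + (29.5−8.5)² + (24−3)² = 729 + 441 + 441 = 1611
|qP3|² = (30−14.5)² + (29.5−4.5)² + (24−9)² = 240.25 + 625 + 225 = 1090.25
|qP4|² = (30−16)² + (29.5−28.5)² + (24−7.5)² = 196 + 1 + 272.25 = 469.25
|qP5|² = (30−7.5)² + (29.5−9)² + (24−24.5)² = 506.25 + 420.25 + 0.25 = 926.75
|qP6|² = (30−7.5)² + (29.5−22)² + (24−15.5)² = 506.25 + 56.25 + 72.25 = 634.75
|qP7|² = (30−25)² + (29.5−2.5)² + (24−23.5)² = 25 + 729 + 0.25 = 754.25
|qP8|² = (30−17)² + (29.5−3)² + (24−9)² = 169 + 702.25 + 225 = 1096.25
|qP9|² = (30−12.5)² + (29.5−12.5)² + (24−13)² = 306.25 + 289 + 121 = 716.25
d²(q, P10) = (30−13)² + (29.5−25.5)² + (24−12)² = 289 + 16 + 144 = 449
P1 is nearest.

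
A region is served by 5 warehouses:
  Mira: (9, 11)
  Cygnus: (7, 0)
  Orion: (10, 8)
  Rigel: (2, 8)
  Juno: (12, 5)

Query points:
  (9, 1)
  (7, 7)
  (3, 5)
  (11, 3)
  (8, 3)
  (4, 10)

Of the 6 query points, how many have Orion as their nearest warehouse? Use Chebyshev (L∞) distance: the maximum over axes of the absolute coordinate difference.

1

(9, 1) — d to each: Mira:10, Cygnus:2, Orion:7, Rigel:7, Juno:4 → nearest is Cygnus
(7, 7) — d to each: Mira:4, Cygnus:7, Orion:3, Rigel:5, Juno:5 → nearest is Orion
(3, 5) — d to each: Mira:6, Cygnus:5, Orion:7, Rigel:3, Juno:9 → nearest is Rigel
(11, 3) — d to each: Mira:8, Cygnus:4, Orion:5, Rigel:9, Juno:2 → nearest is Juno
(8, 3) — d to each: Mira:8, Cygnus:3, Orion:5, Rigel:6, Juno:4 → nearest is Cygnus
(4, 10) — d to each: Mira:5, Cygnus:10, Orion:6, Rigel:2, Juno:8 → nearest is Rigel
1 of the 6 points has Orion as nearest.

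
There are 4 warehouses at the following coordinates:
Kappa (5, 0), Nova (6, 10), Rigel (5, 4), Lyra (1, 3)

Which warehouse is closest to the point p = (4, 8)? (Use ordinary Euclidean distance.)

Nova

Since √ is increasing, it suffices to compare squared distances:
d²(p, Kappa) = (4−5)² + (8−0)² = 1 + 64 = 65
d²(p, Nova) = (4−6)² + (8−10)² = 4 + 4 = 8
d²(p, Rigel) = (4−5)² + (8−4)² = 1 + 16 = 17
d²(p, Lyra) = (4−1)² + (8−3)² = 9 + 25 = 34
Minimum is at Nova.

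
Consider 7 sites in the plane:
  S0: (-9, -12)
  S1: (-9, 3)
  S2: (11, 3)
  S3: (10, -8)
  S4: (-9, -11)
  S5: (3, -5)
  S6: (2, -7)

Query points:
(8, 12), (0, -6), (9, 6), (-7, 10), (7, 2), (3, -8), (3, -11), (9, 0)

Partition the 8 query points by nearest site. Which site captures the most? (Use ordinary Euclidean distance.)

(8, 12) — d² to each: S0:865, S1:370, S2:90, S3:404, S4:818, S5:314, S6:397 → nearest is S2
(0, -6) — d² to each: S0:117, S1:162, S2:202, S3:104, S4:106, S5:10, S6:5 → nearest is S6
(9, 6) — d² to each: S0:648, S1:333, S2:13, S3:197, S4:613, S5:157, S6:218 → nearest is S2
(-7, 10) — d² to each: S0:488, S1:53, S2:373, S3:613, S4:445, S5:325, S6:370 → nearest is S1
(7, 2) — d² to each: S0:452, S1:257, S2:17, S3:109, S4:425, S5:65, S6:106 → nearest is S2
(3, -8) — d² to each: S0:160, S1:265, S2:185, S3:49, S4:153, S5:9, S6:2 → nearest is S6
(3, -11) — d² to each: S0:145, S1:340, S2:260, S3:58, S4:144, S5:36, S6:17 → nearest is S6
(9, 0) — d² to each: S0:468, S1:333, S2:13, S3:65, S4:445, S5:61, S6:98 → nearest is S2
Tally — S1:1, S2:4, S6:3. S2 captures the most (4).

S2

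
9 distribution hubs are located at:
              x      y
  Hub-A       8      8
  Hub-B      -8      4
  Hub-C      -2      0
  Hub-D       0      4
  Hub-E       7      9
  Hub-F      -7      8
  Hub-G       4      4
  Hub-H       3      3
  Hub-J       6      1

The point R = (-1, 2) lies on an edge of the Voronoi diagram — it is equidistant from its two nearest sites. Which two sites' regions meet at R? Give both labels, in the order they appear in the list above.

Hub-C and Hub-D

Squared distances from R to each site:
d²(R, Hub-A) = (-1−8)² + (2−8)² = 81 + 36 = 117
d²(R, Hub-B) = (-1−(-8))² + (2−4)² = 49 + 4 = 53
d²(R, Hub-C) = (-1−(-2))² + (2−0)² = 1 + 4 = 5
d²(R, Hub-D) = (-1−0)² + (2−4)² = 1 + 4 = 5
d²(R, Hub-E) = (-1−7)² + (2−9)² = 64 + 49 = 113
d²(R, Hub-F) = (-1−(-7))² + (2−8)² = 36 + 36 = 72
d²(R, Hub-G) = (-1−4)² + (2−4)² = 25 + 4 = 29
d²(R, Hub-H) = (-1−3)² + (2−3)² = 16 + 1 = 17
d²(R, Hub-J) = (-1−6)² + (2−1)² = 49 + 1 = 50
R is equidistant from Hub-C and Hub-D (both at squared distance 5), and every other site is strictly farther — so R lies on the Hub-C–Hub-D Voronoi edge.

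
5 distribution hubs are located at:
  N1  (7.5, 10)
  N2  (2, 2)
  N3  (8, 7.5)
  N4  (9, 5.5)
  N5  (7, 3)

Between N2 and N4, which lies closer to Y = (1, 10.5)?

Compare squared distances:
|YN2|² = (1−2)² + (10.5−2)² = 1 + 72.25 = 73.25
|YN4|² = (1−9)² + (10.5−5.5)² = 64 + 25 = 89
73.25 < 89, so N2 is closer.

N2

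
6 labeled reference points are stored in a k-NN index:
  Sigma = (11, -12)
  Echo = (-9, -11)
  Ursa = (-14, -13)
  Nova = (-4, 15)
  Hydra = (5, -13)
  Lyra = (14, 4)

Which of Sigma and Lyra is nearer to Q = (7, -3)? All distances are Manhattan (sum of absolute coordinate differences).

d(Q, Sigma) = |7−11| + |-3−(-12)| = 4 + 9 = 13
d(Q, Lyra) = |7−14| + |-3−4| = 7 + 7 = 14
13 < 14, so Sigma is closer.

Sigma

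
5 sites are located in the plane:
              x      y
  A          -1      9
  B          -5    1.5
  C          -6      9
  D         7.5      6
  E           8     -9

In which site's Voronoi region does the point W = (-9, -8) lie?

Compare squared distances (the ordering matches that of the actual distances):
|WA|² = (-9−(-1))² + (-8−9)² = 64 + 289 = 353
|WB|² = (-9−(-5))² + (-8−1.5)² = 16 + 90.25 = 106.25
|WC|² = (-9−(-6))² + (-8−9)² = 9 + 289 = 298
|WD|² = (-9−7.5)² + (-8−6)² = 272.25 + 196 = 468.25
|WE|² = (-9−8)² + (-8−(-9))² = 289 + 1 = 290
The smallest is to B, so W lies in the Voronoi region of B.

B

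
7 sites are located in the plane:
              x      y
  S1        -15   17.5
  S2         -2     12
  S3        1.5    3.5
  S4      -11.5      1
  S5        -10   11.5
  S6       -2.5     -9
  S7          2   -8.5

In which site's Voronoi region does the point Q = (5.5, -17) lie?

Compare squared distances (the ordering matches that of the actual distances):
|QS1|² = 420.25 + 1190.25 = 1610.5
|QS2|² = 56.25 + 841 = 897.25
|QS3|² = 16 + 420.25 = 436.25
|QS4|² = 289 + 324 = 613
|QS5|² = 240.25 + 812.25 = 1052.5
|QS6|² = 64 + 64 = 128
|QS7|² = 12.25 + 72.25 = 84.5
The smallest is to S7, so Q lies in the Voronoi region of S7.

S7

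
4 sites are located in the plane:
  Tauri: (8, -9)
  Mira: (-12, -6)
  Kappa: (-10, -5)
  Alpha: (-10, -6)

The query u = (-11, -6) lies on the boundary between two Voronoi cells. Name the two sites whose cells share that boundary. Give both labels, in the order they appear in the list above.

Mira and Alpha

Squared distances from u to each site:
d²(u, Tauri) = (-11−8)² + (-6−(-9))² = 361 + 9 = 370
d²(u, Mira) = (-11−(-12))² + (-6−(-6))² = 1 + 0 = 1
d²(u, Kappa) = (-11−(-10))² + (-6−(-5))² = 1 + 1 = 2
d²(u, Alpha) = (-11−(-10))² + (-6−(-6))² = 1 + 0 = 1
u is equidistant from Mira and Alpha (both at squared distance 1), and every other site is strictly farther — so u lies on the Mira–Alpha Voronoi edge.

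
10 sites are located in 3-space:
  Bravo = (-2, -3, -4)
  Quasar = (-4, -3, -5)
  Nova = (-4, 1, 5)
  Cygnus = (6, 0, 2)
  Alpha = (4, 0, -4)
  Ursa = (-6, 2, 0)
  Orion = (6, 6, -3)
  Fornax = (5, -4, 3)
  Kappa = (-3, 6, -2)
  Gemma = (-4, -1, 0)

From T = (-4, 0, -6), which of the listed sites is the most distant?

Fornax

Squared Euclidean distances:
d²(T, Bravo) = (-4−(-2))² + (0−(-3))² + (-6−(-4))² = 4 + 9 + 4 = 17
d²(T, Quasar) = (-4−(-4))² + (0−(-3))² + (-6−(-5))² = 0 + 9 + 1 = 10
d²(T, Nova) = (-4−(-4))² + (0−1)² + (-6−5)² = 0 + 1 + 121 = 122
d²(T, Cygnus) = (-4−6)² + (0−0)² + (-6−2)² = 100 + 0 + 64 = 164
d²(T, Alpha) = (-4−4)² + (0−0)² + (-6−(-4))² = 64 + 0 + 4 = 68
d²(T, Ursa) = (-4−(-6))² + (0−2)² + (-6−0)² = 4 + 4 + 36 = 44
d²(T, Orion) = (-4−6)² + (0−6)² + (-6−(-3))² = 100 + 36 + 9 = 145
d²(T, Fornax) = (-4−5)² + (0−(-4))² + (-6−3)² = 81 + 16 + 81 = 178
d²(T, Kappa) = (-4−(-3))² + (0−6)² + (-6−(-2))² = 1 + 36 + 16 = 53
d²(T, Gemma) = (-4−(-4))² + (0−(-1))² + (-6−0)² = 0 + 1 + 36 = 37
The largest is to Fornax.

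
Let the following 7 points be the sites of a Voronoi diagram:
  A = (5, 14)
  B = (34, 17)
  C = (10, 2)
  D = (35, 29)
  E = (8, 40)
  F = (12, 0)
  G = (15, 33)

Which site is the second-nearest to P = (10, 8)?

Since √ is increasing, it suffices to compare squared distances:
|PA|² = (10−5)² + (8−14)² = 25 + 36 = 61
|PB|² = (10−34)² + (8−17)² = 576 + 81 = 657
|PC|² = (10−10)² + (8−2)² = 0 + 36 = 36
|PD|² = (10−35)² + (8−29)² = 625 + 441 = 1066
|PE|² = (10−8)² + (8−40)² = 4 + 1024 = 1028
|PF|² = (10−12)² + (8−0)² = 4 + 64 = 68
|PG|² = (10−15)² + (8−33)² = 25 + 625 = 650
Sorted ascending: C, A, F, … — the second-nearest is A.

A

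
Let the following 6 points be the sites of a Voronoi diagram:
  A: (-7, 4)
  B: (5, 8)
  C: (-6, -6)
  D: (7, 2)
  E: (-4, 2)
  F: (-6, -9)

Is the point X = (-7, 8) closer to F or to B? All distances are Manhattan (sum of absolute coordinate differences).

d(X,F) = |-7−(-6)| + |8−(-9)| = 1 + 17 = 18
d(X,B) = |-7−5| + |8−8| = 12 + 0 = 12
18 > 12, so B is closer.

B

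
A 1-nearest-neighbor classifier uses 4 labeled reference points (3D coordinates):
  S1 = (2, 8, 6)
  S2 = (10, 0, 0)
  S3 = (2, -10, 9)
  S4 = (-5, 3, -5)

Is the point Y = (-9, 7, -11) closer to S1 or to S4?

S4

Compare squared distances:
|YS1|² = (-9−2)² + (7−8)² + (-11−6)² = 121 + 1 + 289 = 411
|YS4|² = (-9−(-5))² + (7−3)² + (-11−(-5))² = 16 + 16 + 36 = 68
411 > 68, so S4 is closer.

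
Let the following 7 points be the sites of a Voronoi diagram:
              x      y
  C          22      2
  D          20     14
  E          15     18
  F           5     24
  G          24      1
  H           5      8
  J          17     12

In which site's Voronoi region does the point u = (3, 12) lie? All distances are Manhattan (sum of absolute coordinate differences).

H

d(u,C) = |3−22| + |12−2| = 19 + 10 = 29
d(u,D) = |3−20| + |12−14| = 17 + 2 = 19
d(u,E) = |3−15| + |12−18| = 12 + 6 = 18
d(u,F) = |3−5| + |12−24| = 2 + 12 = 14
d(u,G) = |3−24| + |12−1| = 21 + 11 = 32
d(u,H) = |3−5| + |12−8| = 2 + 4 = 6
d(u,J) = |3−17| + |12−12| = 14 + 0 = 14
Minimum is at H.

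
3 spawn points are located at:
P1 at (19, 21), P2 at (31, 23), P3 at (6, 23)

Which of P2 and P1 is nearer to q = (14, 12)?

Compare squared distances:
|qP2|² = (14−31)² + (12−23)² = 289 + 121 = 410
|qP1|² = (14−19)² + (12−21)² = 25 + 81 = 106
410 > 106, so P1 is closer.

P1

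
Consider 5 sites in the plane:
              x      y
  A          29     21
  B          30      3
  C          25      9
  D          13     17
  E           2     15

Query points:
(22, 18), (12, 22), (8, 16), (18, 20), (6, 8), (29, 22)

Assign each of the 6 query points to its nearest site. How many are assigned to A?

(22, 18) — d² to each: A:58, B:289, C:90, D:82, E:409 → nearest is A
(12, 22) — d² to each: A:290, B:685, C:338, D:26, E:149 → nearest is D
(8, 16) — d² to each: A:466, B:653, C:338, D:26, E:37 → nearest is D
(18, 20) — d² to each: A:122, B:433, C:170, D:34, E:281 → nearest is D
(6, 8) — d² to each: A:698, B:601, C:362, D:130, E:65 → nearest is E
(29, 22) — d² to each: A:1, B:362, C:185, D:281, E:778 → nearest is A
2 of the 6 points have A as nearest.

2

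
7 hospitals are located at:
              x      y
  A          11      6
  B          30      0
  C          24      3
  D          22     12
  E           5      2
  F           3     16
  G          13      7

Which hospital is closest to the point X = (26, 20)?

Squared Euclidean distances:
|XA|² = (26−11)² + (20−6)² = 225 + 196 = 421
|XB|² = (26−30)² + (20−0)² = 16 + 400 = 416
|XC|² = (26−24)² + (20−3)² = 4 + 289 = 293
|XD|² = (26−22)² + (20−12)² = 16 + 64 = 80
|XE|² = (26−5)² + (20−2)² = 441 + 324 = 765
|XF|² = (26−3)² + (20−16)² = 529 + 16 = 545
|XG|² = (26−13)² + (20−7)² = 169 + 169 = 338
Minimum is at D.

D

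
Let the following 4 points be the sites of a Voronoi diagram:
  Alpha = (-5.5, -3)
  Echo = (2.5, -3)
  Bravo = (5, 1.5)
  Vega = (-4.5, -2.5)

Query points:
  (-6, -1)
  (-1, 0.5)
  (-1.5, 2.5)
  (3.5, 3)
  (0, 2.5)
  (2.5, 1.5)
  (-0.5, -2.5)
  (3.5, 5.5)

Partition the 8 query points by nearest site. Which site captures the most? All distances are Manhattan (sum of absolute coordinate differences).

(-6, -1) — d to each: Alpha:2.5, Echo:10.5, Bravo:13.5, Vega:3 → nearest is Alpha
(-1, 0.5) — d to each: Alpha:8, Echo:7, Bravo:7, Vega:6.5 → nearest is Vega
(-1.5, 2.5) — d to each: Alpha:9.5, Echo:9.5, Bravo:7.5, Vega:8 → nearest is Bravo
(3.5, 3) — d to each: Alpha:15, Echo:7, Bravo:3, Vega:13.5 → nearest is Bravo
(0, 2.5) — d to each: Alpha:11, Echo:8, Bravo:6, Vega:9.5 → nearest is Bravo
(2.5, 1.5) — d to each: Alpha:12.5, Echo:4.5, Bravo:2.5, Vega:11 → nearest is Bravo
(-0.5, -2.5) — d to each: Alpha:5.5, Echo:3.5, Bravo:9.5, Vega:4 → nearest is Echo
(3.5, 5.5) — d to each: Alpha:17.5, Echo:9.5, Bravo:5.5, Vega:16 → nearest is Bravo
Tally — Alpha:1, Echo:1, Bravo:5, Vega:1. Bravo captures the most (5).

Bravo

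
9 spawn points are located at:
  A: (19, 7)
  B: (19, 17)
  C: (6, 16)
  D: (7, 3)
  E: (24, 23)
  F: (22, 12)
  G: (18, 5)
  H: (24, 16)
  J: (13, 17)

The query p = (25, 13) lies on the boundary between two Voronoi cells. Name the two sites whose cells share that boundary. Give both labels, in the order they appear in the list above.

Squared distances from p to each site:
|pA|² = 36 + 36 = 72
|pB|² = 36 + 16 = 52
|pC|² = 361 + 9 = 370
|pD|² = 324 + 100 = 424
|pE|² = 1 + 100 = 101
|pF|² = 9 + 1 = 10
|pG|² = 49 + 64 = 113
|pH|² = 1 + 9 = 10
|pJ|² = 144 + 16 = 160
p is equidistant from F and H (both at squared distance 10), and every other site is strictly farther — so p lies on the F–H Voronoi edge.

F and H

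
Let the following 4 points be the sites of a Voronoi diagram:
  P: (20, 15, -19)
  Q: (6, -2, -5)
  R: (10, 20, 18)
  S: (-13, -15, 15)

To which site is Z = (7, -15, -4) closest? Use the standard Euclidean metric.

Since √ is increasing, it suffices to compare squared distances:
|ZP|² = (7−20)² + (-15−15)² + (-4−(-19))² = 169 + 900 + 225 = 1294
|ZQ|² = (7−6)² + (-15−(-2))² + (-4−(-5))² = 1 + 169 + 1 = 171
|ZR|² = (7−10)² + (-15−20)² + (-4−18)² = 9 + 1225 + 484 = 1718
|ZS|² = (7−(-13))² + (-15−(-15))² + (-4−15)² = 400 + 0 + 361 = 761
The smallest is to Q, so Z lies in the Voronoi region of Q.

Q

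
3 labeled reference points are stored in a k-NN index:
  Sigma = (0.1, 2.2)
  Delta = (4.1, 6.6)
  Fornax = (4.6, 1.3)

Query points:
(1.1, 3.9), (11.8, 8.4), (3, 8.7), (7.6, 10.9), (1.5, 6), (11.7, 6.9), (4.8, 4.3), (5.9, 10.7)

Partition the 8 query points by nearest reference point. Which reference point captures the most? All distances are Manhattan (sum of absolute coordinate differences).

(1.1, 3.9) — d to each: Sigma:2.7, Delta:5.7, Fornax:6.1 → nearest is Sigma
(11.8, 8.4) — d to each: Sigma:17.9, Delta:9.5, Fornax:14.3 → nearest is Delta
(3, 8.7) — d to each: Sigma:9.4, Delta:3.2, Fornax:9 → nearest is Delta
(7.6, 10.9) — d to each: Sigma:16.2, Delta:7.8, Fornax:12.6 → nearest is Delta
(1.5, 6) — d to each: Sigma:5.2, Delta:3.2, Fornax:7.8 → nearest is Delta
(11.7, 6.9) — d to each: Sigma:16.3, Delta:7.9, Fornax:12.7 → nearest is Delta
(4.8, 4.3) — d to each: Sigma:6.8, Delta:3, Fornax:3.2 → nearest is Delta
(5.9, 10.7) — d to each: Sigma:14.3, Delta:5.9, Fornax:10.7 → nearest is Delta
Tally — Sigma:1, Delta:7. Delta captures the most (7).

Delta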